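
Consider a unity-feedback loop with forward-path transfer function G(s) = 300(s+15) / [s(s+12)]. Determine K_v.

375

G(s) has one factor of s in the denominator, so the system is type 1.
K_v = lim_{s→0} s·G(s) = 300·15 / (12) = 375.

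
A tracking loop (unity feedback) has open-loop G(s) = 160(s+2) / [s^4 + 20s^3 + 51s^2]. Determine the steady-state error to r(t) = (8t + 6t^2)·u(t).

Factoring s^2 from the denominator leaves a polynomial with constant term 51, so the system is type 2. Treating each term separately:
  • 8t: tracked with zero error.
  • 6t^2: e_ss = 12/K_a with K_a=320/51 → 1.9125.
Total e_ss = 1.9125.

1.9125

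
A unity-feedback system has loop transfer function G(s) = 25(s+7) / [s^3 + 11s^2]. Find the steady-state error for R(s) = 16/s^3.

Factoring s^2 from the denominator leaves a polynomial with constant term 11, so the system is type 2.
K_a = lim_{s→0} s^2·G(s) = 25·7 / 11 = 175/11.
r(t) = 8t^2 gives R(s) = 16/s^3.
e_ss = 16/K_a = 16/(175/11) = 176/175.

176/175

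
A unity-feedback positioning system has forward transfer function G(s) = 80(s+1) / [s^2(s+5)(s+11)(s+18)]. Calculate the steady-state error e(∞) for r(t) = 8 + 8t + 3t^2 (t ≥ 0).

74.25

G(s) has two factors of s in the denominator, so the system is type 2. By superposition:
  • 8: tracked with zero error.
  • 8t: tracked with zero error.
  • 3t^2: e_ss = 6/K_a with K_a=8/99 → 74.25.
Total e_ss = 74.25.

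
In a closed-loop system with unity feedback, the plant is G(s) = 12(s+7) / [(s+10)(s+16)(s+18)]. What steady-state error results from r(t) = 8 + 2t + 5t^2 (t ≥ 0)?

System type = 0 (no poles at s=0). Treating each term separately:
  • 8: e_ss = 8/(1+K_p) with K_p=7/240 → 1920/247.
  • 2t: a type-0 system cannot track it, e_ss → ∞.
  • 5t^2: a type-0 system cannot track it, e_ss → ∞.
The unbounded component dominates.

infinity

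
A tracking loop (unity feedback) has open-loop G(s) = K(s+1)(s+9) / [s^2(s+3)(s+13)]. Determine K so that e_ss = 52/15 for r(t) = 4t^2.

10

G(s) has two factors of s in the denominator, so the system is type 2.
K_a = lim_{s→0} s^2·G(s) = K·1·9 / (3·13) = (3/13)·K.
e_ss = 8/K_a = 52/15 ⇒ K_a = 30/13 ⇒ K = (30/13)/(3/13) = 10.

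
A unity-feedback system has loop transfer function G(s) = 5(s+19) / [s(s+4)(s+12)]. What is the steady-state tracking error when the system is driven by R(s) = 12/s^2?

576/95

The open loop has one pole at the origin → type 1 system.
K_v = lim_{s→0} s·G(s) = 5·19 / (4·12) = 95/48.
e_ss = 12/K_v = 12/(95/48) = 576/95.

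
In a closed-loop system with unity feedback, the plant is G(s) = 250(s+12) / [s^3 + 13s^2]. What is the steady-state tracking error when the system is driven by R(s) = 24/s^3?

0.104

Lowest-order denominator term is 13s^2, so the open loop has 2 poles at the origin → type 2 system.
K_a = lim_{s→0} s^2·G(s) = 250·12 / 13 = 3000/13.
r(t) = 12t^2 gives R(s) = 24/s^3.
e_ss = 24/K_a = 24/(3000/13) = 0.104.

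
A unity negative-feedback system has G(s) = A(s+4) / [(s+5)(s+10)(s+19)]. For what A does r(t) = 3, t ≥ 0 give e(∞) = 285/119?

60

G(s) has no factors of s in the denominator, so the system is type 0.
K_p = lim_{s→0} G(s) = A·4 / (5·10·19) = (2/475)·A.
e_ss = 3/(1 + K_p) = 285/119 ⇒ 1 + (2/475)·A = 119/95 ⇒ A = 60.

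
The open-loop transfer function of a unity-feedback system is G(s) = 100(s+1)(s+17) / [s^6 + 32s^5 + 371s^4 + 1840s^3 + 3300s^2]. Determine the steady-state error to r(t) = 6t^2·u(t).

Factoring s^2 from the denominator leaves a polynomial with constant term 3300, so the system is type 2.
K_a = lim_{s→0} s^2·G(s) = 100·1·17 / 3300 = 17/33.
r(t) = 6t^2 gives R(s) = 12/s^3.
e_ss = 12/K_a = 12/(17/33) = 396/17.

396/17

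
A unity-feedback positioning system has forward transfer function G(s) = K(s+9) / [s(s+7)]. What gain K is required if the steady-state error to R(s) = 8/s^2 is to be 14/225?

100

The open loop has one pole at the origin → type 1 system.
K_v = lim_{s→0} s·G(s) = K·9 / (7) = (9/7)·K.
e_ss = 8/K_v = 14/225 ⇒ K_v = 900/7 ⇒ K = (900/7)/(9/7) = 100.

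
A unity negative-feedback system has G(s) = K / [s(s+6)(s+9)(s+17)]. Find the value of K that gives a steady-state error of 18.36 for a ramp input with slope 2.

G(s) has one factor of s in the denominator, so the system is type 1.
K_v = lim_{s→0} s·G(s) = K / (6·9·17) = (1/918)·K.
e_ss = 2/K_v = 18.36 ⇒ K_v = 50/459 ⇒ K = (50/459)/(1/918) = 100.

100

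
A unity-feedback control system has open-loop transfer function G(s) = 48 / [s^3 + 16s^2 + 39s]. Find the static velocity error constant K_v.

The denominator has no term below 39s — 1 pole at s=0, type 1.
K_v = lim_{s→0} s·G(s) = 48 / 39 = 16/13.

16/13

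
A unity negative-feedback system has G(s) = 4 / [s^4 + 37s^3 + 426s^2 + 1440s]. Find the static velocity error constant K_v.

The denominator has no term below 1440s — 1 pole at s=0, type 1.
K_v = lim_{s→0} s·G(s) = 4 / 1440 = 1/360.

1/360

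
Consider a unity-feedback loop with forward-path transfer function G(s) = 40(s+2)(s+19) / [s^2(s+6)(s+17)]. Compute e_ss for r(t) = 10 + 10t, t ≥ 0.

0

System type = 2 (two poles at s=0). Taking each input component in turn:
  • 10: tracked with zero error.
  • 10t: tracked with zero error.
Total e_ss = 0.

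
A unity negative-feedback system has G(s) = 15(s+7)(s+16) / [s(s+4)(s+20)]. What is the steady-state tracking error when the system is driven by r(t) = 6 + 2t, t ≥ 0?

System type = 1 (one pole at s=0). By superposition:
  • 6: tracked with zero error.
  • 2t: e_ss = 2/K_v with K_v=21 → 2/21.
Total e_ss = 2/21.

2/21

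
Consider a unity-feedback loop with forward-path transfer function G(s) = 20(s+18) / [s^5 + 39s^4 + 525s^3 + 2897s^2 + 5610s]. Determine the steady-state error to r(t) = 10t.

935/6

Factoring s from the denominator leaves a polynomial with constant term 5610, so the system is type 1.
K_v = lim_{s→0} s·G(s) = 20·18 / 5610 = 12/187.
e_ss = 10/K_v = 10/(12/187) = 935/6.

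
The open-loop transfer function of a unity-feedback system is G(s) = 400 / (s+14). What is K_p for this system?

System type = 0 (no poles at s=0).
K_p = lim_{s→0} G(s) = 400 / (14) = 200/7.

200/7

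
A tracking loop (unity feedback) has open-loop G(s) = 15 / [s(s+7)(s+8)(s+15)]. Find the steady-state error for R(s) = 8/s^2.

One free integrator in G(s): this is a type 1 system.
K_v = lim_{s→0} s·G(s) = 15 / (7·8·15) = 1/56.
e_ss = 8/K_v = 8/(1/56) = 448.

448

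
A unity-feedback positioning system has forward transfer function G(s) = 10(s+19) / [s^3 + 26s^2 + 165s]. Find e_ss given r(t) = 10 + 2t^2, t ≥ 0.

Lowest-order denominator term is 165s, so the open loop has 1 pole at the origin → type 1 system. By superposition:
  • 10: tracked with zero error.
  • 2t^2: a type-1 system cannot track it, e_ss → ∞.
The unbounded component dominates.

infinity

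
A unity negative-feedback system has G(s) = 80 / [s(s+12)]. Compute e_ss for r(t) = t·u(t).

0.15

The open loop has one pole at the origin → type 1 system.
K_v = lim_{s→0} s·G(s) = 80 / (12) = 20/3.
e_ss = 1/K_v = 1/(20/3) = 0.15.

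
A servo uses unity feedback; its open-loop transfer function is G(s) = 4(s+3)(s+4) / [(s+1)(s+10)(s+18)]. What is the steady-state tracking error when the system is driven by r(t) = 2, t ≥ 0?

30/19

G(s) has no factors of s in the denominator, so the system is type 0.
K_p = lim_{s→0} G(s) = 4·3·4 / (1·10·18) = 4/15.
e_ss = 2/(1 + K_p) = 2/(19/15) = 30/19.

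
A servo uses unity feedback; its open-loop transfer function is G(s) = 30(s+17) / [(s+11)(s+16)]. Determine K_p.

System type = 0 (no poles at s=0).
K_p = lim_{s→0} G(s) = 30·17 / (11·16) = 255/88.

255/88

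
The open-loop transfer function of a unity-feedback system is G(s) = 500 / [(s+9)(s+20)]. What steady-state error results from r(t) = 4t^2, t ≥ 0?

infinity

System type = 0 (no poles at s=0).
For a type-0 system K_a = 0, so e_ss to a parabolic input is unbounded.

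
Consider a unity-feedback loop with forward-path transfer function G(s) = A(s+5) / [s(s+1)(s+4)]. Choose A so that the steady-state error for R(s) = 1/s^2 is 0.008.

100

System type = 1 (one pole at s=0).
K_v = lim_{s→0} s·G(s) = A·5 / (1·4) = 1.25·A.
e_ss = 1/K_v = 0.008 ⇒ K_v = 125 ⇒ A = 125/1.25 = 100.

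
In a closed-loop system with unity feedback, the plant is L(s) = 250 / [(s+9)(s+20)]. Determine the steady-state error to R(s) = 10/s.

180/43

No free integrators in L(s): this is a type 0 system.
K_p = lim_{s→0} L(s) = 250 / (9·20) = 25/18.
e_ss = 10/(1 + K_p) = 10/(43/18) = 180/43.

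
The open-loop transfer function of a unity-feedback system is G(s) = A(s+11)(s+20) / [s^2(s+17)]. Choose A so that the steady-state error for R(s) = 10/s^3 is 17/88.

The open loop has two poles at the origin → type 2 system.
K_a = lim_{s→0} s^2·G(s) = A·11·20 / (17) = (220/17)·A.
e_ss = 10/K_a = 17/88 ⇒ K_a = 880/17 ⇒ A = (880/17)/(220/17) = 4.

4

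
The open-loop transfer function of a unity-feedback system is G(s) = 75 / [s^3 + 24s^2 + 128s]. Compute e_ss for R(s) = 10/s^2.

Factoring s from the denominator leaves a polynomial with constant term 128, so the system is type 1.
K_v = lim_{s→0} s·G(s) = 75 / 128 = 75/128.
e_ss = 10/K_v = 10/(75/128) = 256/15.

256/15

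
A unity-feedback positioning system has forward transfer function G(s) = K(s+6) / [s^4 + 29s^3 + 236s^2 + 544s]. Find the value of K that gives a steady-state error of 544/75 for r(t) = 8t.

100

The denominator has no term below 544s — 1 pole at s=0, type 1.
K_v = lim_{s→0} s·G(s) = K·6 / 544 = (3/272)·K.
e_ss = 8/K_v = 544/75 ⇒ K_v = 75/68 ⇒ K = (75/68)/(3/272) = 100.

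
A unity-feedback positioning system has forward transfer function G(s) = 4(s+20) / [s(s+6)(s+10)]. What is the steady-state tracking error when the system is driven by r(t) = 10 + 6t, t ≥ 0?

4.5

System type = 1 (one pole at s=0). Taking each input component in turn:
  • 10: tracked with zero error.
  • 6t: e_ss = 6/K_v with K_v=4/3 → 4.5.
Total e_ss = 4.5.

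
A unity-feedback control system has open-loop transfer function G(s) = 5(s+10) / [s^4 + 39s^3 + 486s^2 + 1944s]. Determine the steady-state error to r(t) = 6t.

233.28

The denominator has no term below 1944s — 1 pole at s=0, type 1.
K_v = lim_{s→0} s·G(s) = 5·10 / 1944 = 25/972.
e_ss = 6/K_v = 6/(25/972) = 233.28.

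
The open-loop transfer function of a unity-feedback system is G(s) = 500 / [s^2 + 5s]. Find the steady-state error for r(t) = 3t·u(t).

0.03

The denominator has no term below 5s — 1 pole at s=0, type 1.
K_v = lim_{s→0} s·G(s) = 500 / 5 = 100.
e_ss = 3/K_v = 3/100 = 0.03.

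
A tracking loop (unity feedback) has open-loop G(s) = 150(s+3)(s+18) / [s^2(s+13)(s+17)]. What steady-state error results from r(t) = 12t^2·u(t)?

442/675

Two free integrators in G(s): this is a type 2 system.
K_a = lim_{s→0} s^2·G(s) = 150·3·18 / (13·17) = 8100/221.
r(t) = 12t^2 gives R(s) = 24/s^3.
e_ss = 24/K_a = 24/(8100/221) = 442/675.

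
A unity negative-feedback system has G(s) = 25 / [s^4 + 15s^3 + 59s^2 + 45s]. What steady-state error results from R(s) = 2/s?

0

The denominator has no term below 45s — 1 pole at s=0, type 1.
A type-1 system has K_p = ∞, so it tracks a step input with zero steady-state error.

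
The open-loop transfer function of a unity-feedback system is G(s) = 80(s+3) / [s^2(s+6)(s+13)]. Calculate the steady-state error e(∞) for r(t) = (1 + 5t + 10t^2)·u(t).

6.5

The open loop has two poles at the origin → type 2 system. Taking each input component in turn:
  • 1: tracked with zero error.
  • 5t: tracked with zero error.
  • 10t^2: e_ss = 20/K_a with K_a=40/13 → 6.5.
Total e_ss = 6.5.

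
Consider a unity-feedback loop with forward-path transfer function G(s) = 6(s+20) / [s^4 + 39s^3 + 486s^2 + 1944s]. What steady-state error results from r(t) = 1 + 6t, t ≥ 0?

The denominator has no term below 1944s — 1 pole at s=0, type 1. By superposition:
  • 1: tracked with zero error.
  • 6t: e_ss = 6/K_v with K_v=5/81 → 97.2.
Total e_ss = 97.2.

97.2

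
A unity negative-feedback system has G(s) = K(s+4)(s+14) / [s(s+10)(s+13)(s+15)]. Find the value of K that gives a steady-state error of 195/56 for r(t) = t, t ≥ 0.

One free integrator in G(s): this is a type 1 system.
K_v = lim_{s→0} s·G(s) = K·4·14 / (10·13·15) = (28/975)·K.
e_ss = 1/K_v = 195/56 ⇒ K_v = 56/195 ⇒ K = (56/195)/(28/975) = 10.

10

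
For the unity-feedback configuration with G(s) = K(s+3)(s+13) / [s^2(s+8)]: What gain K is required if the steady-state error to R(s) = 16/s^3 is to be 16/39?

8

System type = 2 (two poles at s=0).
K_a = lim_{s→0} s^2·G(s) = K·3·13 / (8) = 4.875·K.
e_ss = 16/K_a = 16/39 ⇒ K_a = 39 ⇒ K = 39/4.875 = 8.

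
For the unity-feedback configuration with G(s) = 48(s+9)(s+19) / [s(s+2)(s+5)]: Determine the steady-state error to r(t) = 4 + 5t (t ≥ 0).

25/4104

The open loop has one pole at the origin → type 1 system. By superposition:
  • 4: tracked with zero error.
  • 5t: e_ss = 5/K_v with K_v=820.8 → 25/4104.
Total e_ss = 25/4104.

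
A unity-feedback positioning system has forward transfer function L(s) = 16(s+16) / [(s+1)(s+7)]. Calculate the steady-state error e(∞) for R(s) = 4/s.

The open loop has no poles at the origin → type 0 system.
K_p = lim_{s→0} L(s) = 16·16 / (1·7) = 256/7.
e_ss = 4/(1 + K_p) = 4/(263/7) = 28/263.

28/263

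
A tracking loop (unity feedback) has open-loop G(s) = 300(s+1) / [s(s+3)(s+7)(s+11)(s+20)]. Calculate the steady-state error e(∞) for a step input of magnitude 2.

0

G(s) has one factor of s in the denominator, so the system is type 1.
K_p = ∞ for a type-1 system; e_ss to a step is zero.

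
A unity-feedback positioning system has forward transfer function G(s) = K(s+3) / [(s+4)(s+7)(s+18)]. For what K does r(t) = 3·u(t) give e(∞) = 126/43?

4

No free integrators in G(s): this is a type 0 system.
K_p = lim_{s→0} G(s) = K·3 / (4·7·18) = (1/168)·K.
e_ss = 3/(1 + K_p) = 126/43 ⇒ 1 + (1/168)·K = 43/42 ⇒ K = 4.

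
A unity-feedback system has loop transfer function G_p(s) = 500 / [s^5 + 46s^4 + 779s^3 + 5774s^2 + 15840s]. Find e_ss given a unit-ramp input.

31.68

Lowest-order denominator term is 15840s, so the open loop has 1 pole at the origin → type 1 system.
K_v = lim_{s→0} s·G_p(s) = 500 / 15840 = 25/792.
e_ss = 1/K_v = 1/(25/792) = 31.68.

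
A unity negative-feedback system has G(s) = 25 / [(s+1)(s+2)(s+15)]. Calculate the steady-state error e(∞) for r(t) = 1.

The open loop has no poles at the origin → type 0 system.
K_p = lim_{s→0} G(s) = 25 / (1·2·15) = 5/6.
e_ss = 1/(1 + K_p) = 1/(11/6) = 6/11.

6/11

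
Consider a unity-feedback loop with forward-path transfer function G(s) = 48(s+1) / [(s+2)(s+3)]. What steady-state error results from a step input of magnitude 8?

The open loop has no poles at the origin → type 0 system.
K_p = lim_{s→0} G(s) = 48·1 / (2·3) = 8.
e_ss = 8/(1 + K_p) = 8/9.

8/9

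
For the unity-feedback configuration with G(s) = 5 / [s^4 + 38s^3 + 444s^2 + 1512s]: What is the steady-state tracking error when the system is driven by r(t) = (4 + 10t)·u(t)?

Factoring s from the denominator leaves a polynomial with constant term 1512, so the system is type 1. By superposition:
  • 4: tracked with zero error.
  • 10t: e_ss = 10/K_v with K_v=5/1512 → 3024.
Total e_ss = 3024.

3024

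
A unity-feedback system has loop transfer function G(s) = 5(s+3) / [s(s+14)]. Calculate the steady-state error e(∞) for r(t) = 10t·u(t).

The open loop has one pole at the origin → type 1 system.
K_v = lim_{s→0} s·G(s) = 5·3 / (14) = 15/14.
e_ss = 10/K_v = 10/(15/14) = 28/3.

28/3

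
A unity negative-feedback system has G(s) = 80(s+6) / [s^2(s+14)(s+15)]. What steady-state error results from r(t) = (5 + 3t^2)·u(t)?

System type = 2 (two poles at s=0). Taking each input component in turn:
  • 5: tracked with zero error.
  • 3t^2: e_ss = 6/K_a with K_a=16/7 → 2.625.
Total e_ss = 2.625.

2.625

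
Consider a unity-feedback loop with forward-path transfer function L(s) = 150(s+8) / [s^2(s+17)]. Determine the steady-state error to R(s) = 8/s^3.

System type = 2 (two poles at s=0).
K_a = lim_{s→0} s^2·L(s) = 150·8 / (17) = 1200/17.
r(t) = 4t^2 gives R(s) = 8/s^3.
e_ss = 8/K_a = 8/(1200/17) = 17/150.

17/150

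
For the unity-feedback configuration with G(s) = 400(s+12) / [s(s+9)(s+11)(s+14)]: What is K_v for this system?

800/231

System type = 1 (one pole at s=0).
K_v = lim_{s→0} s·G(s) = 400·12 / (9·11·14) = 800/231.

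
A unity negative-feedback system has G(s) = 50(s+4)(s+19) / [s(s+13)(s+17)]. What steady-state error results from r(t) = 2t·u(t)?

One free integrator in G(s): this is a type 1 system.
K_v = lim_{s→0} s·G(s) = 50·4·19 / (13·17) = 3800/221.
e_ss = 2/K_v = 2/(3800/221) = 221/1900.

221/1900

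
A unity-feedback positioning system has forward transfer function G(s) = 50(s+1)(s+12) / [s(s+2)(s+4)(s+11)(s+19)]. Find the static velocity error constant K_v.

The open loop has one pole at the origin → type 1 system.
K_v = lim_{s→0} s·G(s) = 50·1·12 / (2·4·11·19) = 75/209.

75/209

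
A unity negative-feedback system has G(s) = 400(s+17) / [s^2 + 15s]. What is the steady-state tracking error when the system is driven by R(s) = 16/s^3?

Factoring s from the denominator leaves a polynomial with constant term 15, so the system is type 1.
K_a = lim_{s→0} s^2·G(s) = 0; the steady-state error to this parabolic input grows without bound.

infinity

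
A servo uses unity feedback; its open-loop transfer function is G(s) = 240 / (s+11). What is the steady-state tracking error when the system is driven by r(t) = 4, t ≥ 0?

No free integrators in G(s): this is a type 0 system.
K_p = lim_{s→0} G(s) = 240 / (11) = 240/11.
e_ss = 4/(1 + K_p) = 4/(251/11) = 44/251.

44/251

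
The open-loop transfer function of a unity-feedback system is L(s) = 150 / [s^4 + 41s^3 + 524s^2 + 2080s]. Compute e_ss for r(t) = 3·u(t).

The denominator has no term below 2080s — 1 pole at s=0, type 1.
A type-1 system has K_p = ∞, so it tracks a step input with zero steady-state error.

0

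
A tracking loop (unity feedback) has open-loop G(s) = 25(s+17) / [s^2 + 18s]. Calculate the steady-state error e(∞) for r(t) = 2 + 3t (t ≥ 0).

Lowest-order denominator term is 18s, so the open loop has 1 pole at the origin → type 1 system. Treating each term separately:
  • 2: tracked with zero error.
  • 3t: e_ss = 3/K_v with K_v=425/18 → 54/425.
Total e_ss = 54/425.

54/425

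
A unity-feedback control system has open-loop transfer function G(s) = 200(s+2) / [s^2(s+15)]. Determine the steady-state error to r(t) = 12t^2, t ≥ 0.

0.9

G(s) has two factors of s in the denominator, so the system is type 2.
K_a = lim_{s→0} s^2·G(s) = 200·2 / (15) = 80/3.
r(t) = 12t^2 gives R(s) = 24/s^3.
e_ss = 24/K_a = 24/(80/3) = 0.9.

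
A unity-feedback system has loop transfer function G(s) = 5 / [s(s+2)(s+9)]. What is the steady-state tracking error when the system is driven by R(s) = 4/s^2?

System type = 1 (one pole at s=0).
K_v = lim_{s→0} s·G(s) = 5 / (2·9) = 5/18.
e_ss = 4/K_v = 4/(5/18) = 14.4.

14.4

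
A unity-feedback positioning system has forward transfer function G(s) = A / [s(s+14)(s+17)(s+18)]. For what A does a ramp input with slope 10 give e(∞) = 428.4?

One free integrator in G(s): this is a type 1 system.
K_v = lim_{s→0} s·G(s) = A / (14·17·18) = (1/4284)·A.
e_ss = 10/K_v = 428.4 ⇒ K_v = 25/1071 ⇒ A = (25/1071)/(1/4284) = 100.

100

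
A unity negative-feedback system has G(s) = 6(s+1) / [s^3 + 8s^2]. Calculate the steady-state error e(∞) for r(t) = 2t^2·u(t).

16/3

Lowest-order denominator term is 8s^2, so the open loop has 2 poles at the origin → type 2 system.
K_a = lim_{s→0} s^2·G(s) = 6·1 / 8 = 0.75.
r(t) = 2t^2 gives R(s) = 4/s^3.
e_ss = 4/K_a = 4/0.75 = 16/3.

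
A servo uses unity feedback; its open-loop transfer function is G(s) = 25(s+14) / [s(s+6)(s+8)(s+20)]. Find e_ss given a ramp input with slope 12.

G(s) has one factor of s in the denominator, so the system is type 1.
K_v = lim_{s→0} s·G(s) = 25·14 / (6·8·20) = 35/96.
e_ss = 12/K_v = 12/(35/96) = 1152/35.

1152/35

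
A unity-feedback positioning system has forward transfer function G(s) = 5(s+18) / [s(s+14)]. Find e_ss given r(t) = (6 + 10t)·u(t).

One free integrator in G(s): this is a type 1 system. Taking each input component in turn:
  • 6: tracked with zero error.
  • 10t: e_ss = 10/K_v with K_v=45/7 → 14/9.
Total e_ss = 14/9.

14/9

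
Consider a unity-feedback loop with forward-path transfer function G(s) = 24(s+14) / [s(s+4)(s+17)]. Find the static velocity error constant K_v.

The open loop has one pole at the origin → type 1 system.
K_v = lim_{s→0} s·G(s) = 24·14 / (4·17) = 84/17.

84/17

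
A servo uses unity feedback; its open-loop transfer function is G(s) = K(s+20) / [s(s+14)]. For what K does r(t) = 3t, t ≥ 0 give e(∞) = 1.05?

2

G(s) has one factor of s in the denominator, so the system is type 1.
K_v = lim_{s→0} s·G(s) = K·20 / (14) = (10/7)·K.
e_ss = 3/K_v = 1.05 ⇒ K_v = 20/7 ⇒ K = (20/7)/(10/7) = 2.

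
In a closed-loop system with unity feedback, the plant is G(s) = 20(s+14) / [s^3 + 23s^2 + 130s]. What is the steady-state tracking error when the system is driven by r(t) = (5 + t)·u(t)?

Factoring s from the denominator leaves a polynomial with constant term 130, so the system is type 1. Taking each input component in turn:
  • 5: tracked with zero error.
  • t: e_ss = 1/K_v with K_v=28/13 → 13/28.
Total e_ss = 13/28.

13/28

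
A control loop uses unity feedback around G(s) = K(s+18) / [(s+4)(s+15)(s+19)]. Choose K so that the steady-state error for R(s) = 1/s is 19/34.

50

G(s) has no factors of s in the denominator, so the system is type 0.
K_p = lim_{s→0} G(s) = K·18 / (4·15·19) = (3/190)·K.
e_ss = 1/(1 + K_p) = 19/34 ⇒ 1 + (3/190)·K = 34/19 ⇒ K = 50.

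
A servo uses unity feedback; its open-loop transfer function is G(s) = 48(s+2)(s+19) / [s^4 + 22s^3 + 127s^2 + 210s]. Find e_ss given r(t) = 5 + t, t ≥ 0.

35/304

The denominator has no term below 210s — 1 pole at s=0, type 1. By superposition:
  • 5: tracked with zero error.
  • t: e_ss = 1/K_v with K_v=304/35 → 35/304.
Total e_ss = 35/304.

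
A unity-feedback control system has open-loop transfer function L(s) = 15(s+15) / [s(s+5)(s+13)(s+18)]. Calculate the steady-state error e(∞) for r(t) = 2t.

One free integrator in L(s): this is a type 1 system.
K_v = lim_{s→0} s·L(s) = 15·15 / (5·13·18) = 5/26.
e_ss = 2/K_v = 2/(5/26) = 10.4.

10.4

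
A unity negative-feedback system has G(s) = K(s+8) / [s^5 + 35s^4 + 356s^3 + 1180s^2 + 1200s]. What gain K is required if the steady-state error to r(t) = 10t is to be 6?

Factoring s from the denominator leaves a polynomial with constant term 1200, so the system is type 1.
K_v = lim_{s→0} s·G(s) = K·8 / 1200 = (1/150)·K.
e_ss = 10/K_v = 6 ⇒ K_v = 5/3 ⇒ K = (5/3)/(1/150) = 250.

250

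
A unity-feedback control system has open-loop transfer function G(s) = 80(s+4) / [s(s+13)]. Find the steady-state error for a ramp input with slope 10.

13/32

The open loop has one pole at the origin → type 1 system.
K_v = lim_{s→0} s·G(s) = 80·4 / (13) = 320/13.
e_ss = 10/K_v = 10/(320/13) = 13/32.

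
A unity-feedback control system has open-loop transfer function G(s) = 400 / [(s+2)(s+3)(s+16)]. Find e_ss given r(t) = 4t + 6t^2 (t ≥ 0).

G(s) has no factors of s in the denominator, so the system is type 0. Treating each term separately:
  • 4t: a type-0 system cannot track it, e_ss → ∞.
  • 6t^2: a type-0 system cannot track it, e_ss → ∞.
The unbounded component dominates.

infinity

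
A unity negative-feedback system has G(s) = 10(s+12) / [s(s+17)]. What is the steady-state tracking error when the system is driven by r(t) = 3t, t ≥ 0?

G(s) has one factor of s in the denominator, so the system is type 1.
K_v = lim_{s→0} s·G(s) = 10·12 / (17) = 120/17.
e_ss = 3/K_v = 3/(120/17) = 0.425.

0.425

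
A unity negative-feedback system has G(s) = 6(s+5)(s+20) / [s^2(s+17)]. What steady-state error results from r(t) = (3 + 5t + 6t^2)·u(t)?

The open loop has two poles at the origin → type 2 system. By superposition:
  • 3: tracked with zero error.
  • 5t: tracked with zero error.
  • 6t^2: e_ss = 12/K_a with K_a=600/17 → 0.34.
Total e_ss = 0.34.

0.34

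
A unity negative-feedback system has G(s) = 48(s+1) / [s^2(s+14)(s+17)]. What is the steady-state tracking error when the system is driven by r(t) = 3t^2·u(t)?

29.75

G(s) has two factors of s in the denominator, so the system is type 2.
K_a = lim_{s→0} s^2·G(s) = 48·1 / (14·17) = 24/119.
r(t) = 3t^2 gives R(s) = 6/s^3.
e_ss = 6/K_a = 6/(24/119) = 29.75.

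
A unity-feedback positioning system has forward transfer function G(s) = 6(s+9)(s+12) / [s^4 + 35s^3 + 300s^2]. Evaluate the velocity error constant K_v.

K_v = lim_{s→0} s·G(s); with 2 poles at the origin the limit diverges, so K_v = ∞.

infinity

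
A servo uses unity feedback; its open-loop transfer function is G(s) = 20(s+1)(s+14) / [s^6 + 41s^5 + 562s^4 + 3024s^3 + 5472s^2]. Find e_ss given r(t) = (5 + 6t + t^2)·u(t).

Lowest-order denominator term is 5472s^2, so the open loop has 2 poles at the origin → type 2 system. By superposition:
  • 5: tracked with zero error.
  • 6t: tracked with zero error.
  • t^2: e_ss = 2/K_a with K_a=35/684 → 1368/35.
Total e_ss = 1368/35.

1368/35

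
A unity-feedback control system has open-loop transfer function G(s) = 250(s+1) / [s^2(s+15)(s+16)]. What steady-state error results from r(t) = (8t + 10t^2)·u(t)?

System type = 2 (two poles at s=0). Taking each input component in turn:
  • 8t: tracked with zero error.
  • 10t^2: e_ss = 20/K_a with K_a=25/24 → 19.2.
Total e_ss = 19.2.

19.2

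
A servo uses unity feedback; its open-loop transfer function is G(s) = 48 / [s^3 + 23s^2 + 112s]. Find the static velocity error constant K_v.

The denominator has no term below 112s — 1 pole at s=0, type 1.
K_v = lim_{s→0} s·G(s) = 48 / 112 = 3/7.

3/7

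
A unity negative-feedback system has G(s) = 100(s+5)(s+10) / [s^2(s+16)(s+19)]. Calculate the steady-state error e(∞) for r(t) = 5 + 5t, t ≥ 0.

0

G(s) has two factors of s in the denominator, so the system is type 2. Taking each input component in turn:
  • 5: tracked with zero error.
  • 5t: tracked with zero error.
Total e_ss = 0.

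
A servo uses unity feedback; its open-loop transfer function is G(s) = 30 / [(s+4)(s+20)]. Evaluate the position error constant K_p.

0.375

System type = 0 (no poles at s=0).
K_p = lim_{s→0} G(s) = 30 / (4·20) = 0.375.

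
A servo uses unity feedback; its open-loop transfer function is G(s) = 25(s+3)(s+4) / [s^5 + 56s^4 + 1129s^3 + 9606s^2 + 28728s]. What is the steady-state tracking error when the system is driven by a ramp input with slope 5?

Factoring s from the denominator leaves a polynomial with constant term 28728, so the system is type 1.
K_v = lim_{s→0} s·G(s) = 25·3·4 / 28728 = 25/2394.
e_ss = 5/K_v = 5/(25/2394) = 478.8.

478.8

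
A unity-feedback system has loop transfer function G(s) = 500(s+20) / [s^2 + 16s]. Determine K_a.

0

Factoring s from the denominator leaves a polynomial with constant term 16, so the system is type 1.
K_a = lim_{s→0} s^2·G(s) = 0 (the extra factor of s kills the finite limit).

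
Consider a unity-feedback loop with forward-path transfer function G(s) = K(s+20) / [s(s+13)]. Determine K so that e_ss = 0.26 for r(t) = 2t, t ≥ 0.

G(s) has one factor of s in the denominator, so the system is type 1.
K_v = lim_{s→0} s·G(s) = K·20 / (13) = (20/13)·K.
e_ss = 2/K_v = 0.26 ⇒ K_v = 100/13 ⇒ K = (100/13)/(20/13) = 5.

5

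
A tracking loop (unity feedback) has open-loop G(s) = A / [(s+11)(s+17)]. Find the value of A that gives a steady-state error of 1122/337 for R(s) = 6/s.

System type = 0 (no poles at s=0).
K_p = lim_{s→0} G(s) = A / (11·17) = (1/187)·A.
e_ss = 6/(1 + K_p) = 1122/337 ⇒ 1 + (1/187)·A = 337/187 ⇒ A = 150.

150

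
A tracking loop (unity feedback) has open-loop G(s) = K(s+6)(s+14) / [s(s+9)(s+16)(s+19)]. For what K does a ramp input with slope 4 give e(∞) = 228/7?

The open loop has one pole at the origin → type 1 system.
K_v = lim_{s→0} s·G(s) = K·6·14 / (9·16·19) = (7/228)·K.
e_ss = 4/K_v = 228/7 ⇒ K_v = 7/57 ⇒ K = (7/57)/(7/228) = 4.

4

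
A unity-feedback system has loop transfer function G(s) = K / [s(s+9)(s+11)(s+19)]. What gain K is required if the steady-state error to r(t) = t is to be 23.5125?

System type = 1 (one pole at s=0).
K_v = lim_{s→0} s·G(s) = K / (9·11·19) = (1/1881)·K.
e_ss = 1/K_v = 23.5125 ⇒ K_v = 80/1881 ⇒ K = (80/1881)/(1/1881) = 80.

80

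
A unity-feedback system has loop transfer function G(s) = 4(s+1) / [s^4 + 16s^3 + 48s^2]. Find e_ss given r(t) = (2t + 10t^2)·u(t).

The denominator has no term below 48s^2 — 2 poles at s=0, type 2. By superposition:
  • 2t: tracked with zero error.
  • 10t^2: e_ss = 20/K_a with K_a=1/12 → 240.
Total e_ss = 240.

240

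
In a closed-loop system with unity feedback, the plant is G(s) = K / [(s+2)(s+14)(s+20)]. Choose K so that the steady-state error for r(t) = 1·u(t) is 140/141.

4

System type = 0 (no poles at s=0).
K_p = lim_{s→0} G(s) = K / (2·14·20) = (1/560)·K.
e_ss = 1/(1 + K_p) = 140/141 ⇒ 1 + (1/560)·K = 141/140 ⇒ K = 4.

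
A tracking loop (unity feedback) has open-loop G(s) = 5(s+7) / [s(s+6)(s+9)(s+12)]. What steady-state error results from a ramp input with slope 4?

G(s) has one factor of s in the denominator, so the system is type 1.
K_v = lim_{s→0} s·G(s) = 5·7 / (6·9·12) = 35/648.
e_ss = 4/K_v = 4/(35/648) = 2592/35.

2592/35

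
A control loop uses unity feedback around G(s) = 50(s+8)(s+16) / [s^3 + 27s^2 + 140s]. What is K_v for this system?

Lowest-order denominator term is 140s, so the open loop has 1 pole at the origin → type 1 system.
K_v = lim_{s→0} s·G(s) = 50·8·16 / 140 = 320/7.

320/7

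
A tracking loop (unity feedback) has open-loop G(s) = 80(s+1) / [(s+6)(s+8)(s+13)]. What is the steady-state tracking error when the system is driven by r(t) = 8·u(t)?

G(s) has no factors of s in the denominator, so the system is type 0.
K_p = lim_{s→0} G(s) = 80·1 / (6·8·13) = 5/39.
e_ss = 8/(1 + K_p) = 8/(44/39) = 78/11.

78/11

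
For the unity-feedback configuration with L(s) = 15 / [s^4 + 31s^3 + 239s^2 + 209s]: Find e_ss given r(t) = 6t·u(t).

The denominator has no term below 209s — 1 pole at s=0, type 1.
K_v = lim_{s→0} s·L(s) = 15 / 209 = 15/209.
e_ss = 6/K_v = 6/(15/209) = 83.6.

83.6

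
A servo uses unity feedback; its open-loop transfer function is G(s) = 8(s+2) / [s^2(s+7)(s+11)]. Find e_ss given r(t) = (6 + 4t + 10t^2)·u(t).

G(s) has two factors of s in the denominator, so the system is type 2. Treating each term separately:
  • 6: tracked with zero error.
  • 4t: tracked with zero error.
  • 10t^2: e_ss = 20/K_a with K_a=16/77 → 96.25.
Total e_ss = 96.25.

96.25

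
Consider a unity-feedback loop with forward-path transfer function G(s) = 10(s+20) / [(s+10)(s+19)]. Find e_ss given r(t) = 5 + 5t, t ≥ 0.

System type = 0 (no poles at s=0). By superposition:
  • 5: e_ss = 5/(1+K_p) with K_p=20/19 → 95/39.
  • 5t: a type-0 system cannot track it, e_ss → ∞.
The unbounded component dominates.

infinity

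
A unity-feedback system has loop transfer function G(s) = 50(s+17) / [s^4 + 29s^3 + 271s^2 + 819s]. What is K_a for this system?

Factoring s from the denominator leaves a polynomial with constant term 819, so the system is type 1.
K_a = lim_{s→0} s^2·G(s) = 0 (the extra factor of s kills the finite limit).

0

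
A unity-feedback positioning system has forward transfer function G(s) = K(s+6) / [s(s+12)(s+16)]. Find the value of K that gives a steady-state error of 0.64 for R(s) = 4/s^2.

One free integrator in G(s): this is a type 1 system.
K_v = lim_{s→0} s·G(s) = K·6 / (12·16) = (1/32)·K.
e_ss = 4/K_v = 0.64 ⇒ K_v = 6.25 ⇒ K = 6.25/(1/32) = 200.

200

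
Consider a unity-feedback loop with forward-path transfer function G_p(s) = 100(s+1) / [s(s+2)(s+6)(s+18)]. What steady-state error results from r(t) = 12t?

25.92

The open loop has one pole at the origin → type 1 system.
K_v = lim_{s→0} s·G_p(s) = 100·1 / (2·6·18) = 25/54.
e_ss = 12/K_v = 12/(25/54) = 25.92.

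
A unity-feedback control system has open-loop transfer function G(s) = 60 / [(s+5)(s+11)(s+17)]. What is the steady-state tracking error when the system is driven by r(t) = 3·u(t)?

561/199

G(s) has no factors of s in the denominator, so the system is type 0.
K_p = lim_{s→0} G(s) = 60 / (5·11·17) = 12/187.
e_ss = 3/(1 + K_p) = 3/(199/187) = 561/199.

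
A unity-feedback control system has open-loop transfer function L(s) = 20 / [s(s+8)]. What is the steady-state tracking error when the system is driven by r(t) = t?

The open loop has one pole at the origin → type 1 system.
K_v = lim_{s→0} s·L(s) = 20 / (8) = 2.5.
e_ss = 1/K_v = 1/2.5 = 0.4.

0.4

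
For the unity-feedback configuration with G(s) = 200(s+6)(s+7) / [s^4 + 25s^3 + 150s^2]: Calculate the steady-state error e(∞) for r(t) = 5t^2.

5/28

Lowest-order denominator term is 150s^2, so the open loop has 2 poles at the origin → type 2 system.
K_a = lim_{s→0} s^2·G(s) = 200·6·7 / 150 = 56.
r(t) = 5t^2 gives R(s) = 10/s^3.
e_ss = 10/K_a = 10/56 = 5/28.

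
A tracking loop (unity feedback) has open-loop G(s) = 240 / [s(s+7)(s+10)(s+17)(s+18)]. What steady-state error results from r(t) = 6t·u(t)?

535.5

One free integrator in G(s): this is a type 1 system.
K_v = lim_{s→0} s·G(s) = 240 / (7·10·17·18) = 4/357.
e_ss = 6/K_v = 6/(4/357) = 535.5.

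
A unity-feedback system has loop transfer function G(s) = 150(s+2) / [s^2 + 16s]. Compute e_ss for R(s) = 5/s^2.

4/15

Factoring s from the denominator leaves a polynomial with constant term 16, so the system is type 1.
K_v = lim_{s→0} s·G(s) = 150·2 / 16 = 18.75.
e_ss = 5/K_v = 5/18.75 = 4/15.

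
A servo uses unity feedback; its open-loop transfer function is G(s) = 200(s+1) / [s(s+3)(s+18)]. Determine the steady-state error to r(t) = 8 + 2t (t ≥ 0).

G(s) has one factor of s in the denominator, so the system is type 1. By superposition:
  • 8: tracked with zero error.
  • 2t: e_ss = 2/K_v with K_v=100/27 → 0.54.
Total e_ss = 0.54.

0.54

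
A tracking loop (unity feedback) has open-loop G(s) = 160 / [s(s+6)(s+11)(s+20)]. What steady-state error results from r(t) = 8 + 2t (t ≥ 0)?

16.5

The open loop has one pole at the origin → type 1 system. Taking each input component in turn:
  • 8: tracked with zero error.
  • 2t: e_ss = 2/K_v with K_v=4/33 → 16.5.
Total e_ss = 16.5.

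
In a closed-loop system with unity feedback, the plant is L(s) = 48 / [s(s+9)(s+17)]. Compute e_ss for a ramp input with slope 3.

9.5625

L(s) has one factor of s in the denominator, so the system is type 1.
K_v = lim_{s→0} s·L(s) = 48 / (9·17) = 16/51.
e_ss = 3/K_v = 3/(16/51) = 9.5625.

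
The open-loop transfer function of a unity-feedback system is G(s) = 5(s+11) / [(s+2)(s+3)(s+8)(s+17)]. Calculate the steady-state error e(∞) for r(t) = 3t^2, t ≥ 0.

infinity

The open loop has no poles at the origin → type 0 system.
K_a = lim_{s→0} s^2·G(s) = 0; the steady-state error to this parabolic input grows without bound.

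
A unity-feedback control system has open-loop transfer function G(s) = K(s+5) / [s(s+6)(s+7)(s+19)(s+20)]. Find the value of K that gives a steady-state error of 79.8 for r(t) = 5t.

200

System type = 1 (one pole at s=0).
K_v = lim_{s→0} s·G(s) = K·5 / (6·7·19·20) = (1/3192)·K.
e_ss = 5/K_v = 79.8 ⇒ K_v = 25/399 ⇒ K = (25/399)/(1/3192) = 200.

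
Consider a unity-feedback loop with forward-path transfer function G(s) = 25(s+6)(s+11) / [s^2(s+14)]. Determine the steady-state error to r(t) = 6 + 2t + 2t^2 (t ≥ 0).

System type = 2 (two poles at s=0). By superposition:
  • 6: tracked with zero error.
  • 2t: tracked with zero error.
  • 2t^2: e_ss = 4/K_a with K_a=825/7 → 28/825.
Total e_ss = 28/825.

28/825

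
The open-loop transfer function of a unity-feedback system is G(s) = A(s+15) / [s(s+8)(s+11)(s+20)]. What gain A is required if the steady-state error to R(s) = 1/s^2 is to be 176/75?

50

One free integrator in G(s): this is a type 1 system.
K_v = lim_{s→0} s·G(s) = A·15 / (8·11·20) = (3/352)·A.
e_ss = 1/K_v = 176/75 ⇒ K_v = 75/176 ⇒ A = (75/176)/(3/352) = 50.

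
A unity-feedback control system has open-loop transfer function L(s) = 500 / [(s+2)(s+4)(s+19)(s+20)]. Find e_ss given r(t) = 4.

608/177

The open loop has no poles at the origin → type 0 system.
K_p = lim_{s→0} L(s) = 500 / (2·4·19·20) = 25/152.
e_ss = 4/(1 + K_p) = 4/(177/152) = 608/177.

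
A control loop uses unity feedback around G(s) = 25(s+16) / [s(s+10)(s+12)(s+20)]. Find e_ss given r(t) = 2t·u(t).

12

System type = 1 (one pole at s=0).
K_v = lim_{s→0} s·G(s) = 25·16 / (10·12·20) = 1/6.
e_ss = 2/K_v = 2/(1/6) = 12.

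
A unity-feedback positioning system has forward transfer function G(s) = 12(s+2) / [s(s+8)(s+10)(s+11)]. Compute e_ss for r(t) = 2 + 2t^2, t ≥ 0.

infinity

The open loop has one pole at the origin → type 1 system. Taking each input component in turn:
  • 2: tracked with zero error.
  • 2t^2: a type-1 system cannot track it, e_ss → ∞.
The unbounded component dominates.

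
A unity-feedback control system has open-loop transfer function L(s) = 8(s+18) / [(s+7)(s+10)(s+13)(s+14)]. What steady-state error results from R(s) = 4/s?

12740/3221

System type = 0 (no poles at s=0).
K_p = lim_{s→0} L(s) = 8·18 / (7·10·13·14) = 36/3185.
e_ss = 4/(1 + K_p) = 4/(3221/3185) = 12740/3221.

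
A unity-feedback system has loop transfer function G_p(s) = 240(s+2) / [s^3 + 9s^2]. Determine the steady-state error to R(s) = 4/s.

Lowest-order denominator term is 9s^2, so the open loop has 2 poles at the origin → type 2 system.
K_p = ∞ for a type-2 system; e_ss to a step is zero.

0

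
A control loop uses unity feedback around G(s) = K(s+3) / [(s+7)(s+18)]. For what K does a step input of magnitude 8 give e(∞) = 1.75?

The open loop has no poles at the origin → type 0 system.
K_p = lim_{s→0} G(s) = K·3 / (7·18) = (1/42)·K.
e_ss = 8/(1 + K_p) = 1.75 ⇒ 1 + (1/42)·K = 32/7 ⇒ K = 150.

150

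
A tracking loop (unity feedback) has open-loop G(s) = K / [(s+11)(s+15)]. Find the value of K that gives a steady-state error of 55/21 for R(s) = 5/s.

System type = 0 (no poles at s=0).
K_p = lim_{s→0} G(s) = K / (11·15) = (1/165)·K.
e_ss = 5/(1 + K_p) = 55/21 ⇒ 1 + (1/165)·K = 21/11 ⇒ K = 150.

150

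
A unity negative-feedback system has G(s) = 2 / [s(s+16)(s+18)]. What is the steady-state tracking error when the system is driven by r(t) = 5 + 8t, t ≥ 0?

G(s) has one factor of s in the denominator, so the system is type 1. By superposition:
  • 5: tracked with zero error.
  • 8t: e_ss = 8/K_v with K_v=1/144 → 1152.
Total e_ss = 1152.

1152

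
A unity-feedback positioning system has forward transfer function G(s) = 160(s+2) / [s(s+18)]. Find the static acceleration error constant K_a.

One free integrator in G(s): this is a type 1 system.
K_a = lim_{s→0} s^2·G(s) = 0 (the extra factor of s kills the finite limit).

0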